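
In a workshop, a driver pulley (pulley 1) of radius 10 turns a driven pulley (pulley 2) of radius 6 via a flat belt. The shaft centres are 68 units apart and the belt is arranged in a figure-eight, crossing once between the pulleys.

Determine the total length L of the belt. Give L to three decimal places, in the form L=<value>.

crossed belt: β = asin((r1+r2)/C) = asin(16/68) = 13.6090°
wrap1 = wrap2 = π + 2β = 207.2179°
tangent length = C·cosβ = 66.0908
L = (r1+r2)·wrap + 2·C·cosβ = 16·3.6166 + 2·66.0908 = 190.0479

L=190.048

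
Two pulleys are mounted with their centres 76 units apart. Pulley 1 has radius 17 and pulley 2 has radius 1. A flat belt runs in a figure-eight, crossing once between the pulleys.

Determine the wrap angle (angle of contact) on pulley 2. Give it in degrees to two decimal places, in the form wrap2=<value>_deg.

wrap2=207.40_deg

crossed belt: β = asin((r1+r2)/C) = asin(18/76) = 13.7002°
wrap1 = wrap2 = π + 2β = 207.4005°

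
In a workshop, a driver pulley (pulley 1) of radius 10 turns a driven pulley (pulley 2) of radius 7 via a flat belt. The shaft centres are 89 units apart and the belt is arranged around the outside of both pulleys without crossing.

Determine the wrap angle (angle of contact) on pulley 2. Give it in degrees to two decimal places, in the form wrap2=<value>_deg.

wrap2=176.14_deg

open belt: β = asin((r2−r1)/C) = asin(-3/89) = -1.9317°
wrap1 = π − 2β = 183.8634°
wrap2 = π + 2β = 176.1366°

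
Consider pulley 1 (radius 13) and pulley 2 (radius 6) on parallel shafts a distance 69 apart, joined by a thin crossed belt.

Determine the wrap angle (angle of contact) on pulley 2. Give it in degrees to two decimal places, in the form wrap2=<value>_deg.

wrap2=211.97_deg

crossed belt: β = asin((r1+r2)/C) = asin(19/69) = 15.9836°
wrap1 = wrap2 = π + 2β = 211.9672°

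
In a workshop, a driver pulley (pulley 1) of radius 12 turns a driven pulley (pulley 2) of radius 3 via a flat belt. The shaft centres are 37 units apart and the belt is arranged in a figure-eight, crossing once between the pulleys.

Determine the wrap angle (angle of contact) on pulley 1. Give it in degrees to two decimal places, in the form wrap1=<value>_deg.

wrap1=227.83_deg

crossed belt: β = asin((r1+r2)/C) = asin(15/37) = 23.9165°
wrap1 = wrap2 = π + 2β = 227.8331°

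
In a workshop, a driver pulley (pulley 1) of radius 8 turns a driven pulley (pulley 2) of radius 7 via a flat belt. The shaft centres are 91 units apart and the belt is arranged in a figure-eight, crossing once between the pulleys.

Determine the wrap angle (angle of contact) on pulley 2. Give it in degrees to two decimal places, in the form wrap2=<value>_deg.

crossed belt: β = asin((r1+r2)/C) = asin(15/91) = 9.4877°
wrap1 = wrap2 = π + 2β = 198.9753°

wrap2=198.98_deg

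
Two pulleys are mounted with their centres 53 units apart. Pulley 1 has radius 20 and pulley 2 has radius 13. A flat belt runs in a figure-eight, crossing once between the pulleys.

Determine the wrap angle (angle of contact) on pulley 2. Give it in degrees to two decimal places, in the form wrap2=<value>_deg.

wrap2=257.02_deg

crossed belt: β = asin((r1+r2)/C) = asin(33/53) = 38.5093°
wrap1 = wrap2 = π + 2β = 257.0186°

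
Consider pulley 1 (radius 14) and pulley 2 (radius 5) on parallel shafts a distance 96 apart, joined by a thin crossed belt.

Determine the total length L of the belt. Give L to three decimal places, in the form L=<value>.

L=255.463

crossed belt: β = asin((r1+r2)/C) = asin(19/96) = 11.4152°
wrap1 = wrap2 = π + 2β = 202.8303°
tangent length = C·cosβ = 94.1010
L = (r1+r2)·wrap + 2·C·cosβ = 19·3.5401 + 2·94.1010 = 255.4631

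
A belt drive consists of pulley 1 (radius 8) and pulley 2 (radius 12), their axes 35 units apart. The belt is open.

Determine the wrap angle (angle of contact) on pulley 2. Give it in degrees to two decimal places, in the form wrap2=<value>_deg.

open belt: β = asin((r2−r1)/C) = asin(4/35) = 6.5624°
wrap1 = π − 2β = 166.8751°
wrap2 = π + 2β = 193.1249°

wrap2=193.12_deg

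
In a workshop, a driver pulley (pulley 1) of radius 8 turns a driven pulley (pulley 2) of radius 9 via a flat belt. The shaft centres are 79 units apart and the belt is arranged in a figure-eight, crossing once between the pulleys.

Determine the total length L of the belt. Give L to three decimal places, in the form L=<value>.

crossed belt: β = asin((r1+r2)/C) = asin(17/79) = 12.4267°
wrap1 = wrap2 = π + 2β = 204.8533°
tangent length = C·cosβ = 77.1492
L = (r1+r2)·wrap + 2·C·cosβ = 17·3.5754 + 2·77.1492 = 215.0796

L=215.080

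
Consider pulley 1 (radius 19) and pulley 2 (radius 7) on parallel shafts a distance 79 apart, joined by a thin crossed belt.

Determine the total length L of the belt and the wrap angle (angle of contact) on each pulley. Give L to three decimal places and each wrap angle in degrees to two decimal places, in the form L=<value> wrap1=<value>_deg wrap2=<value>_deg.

crossed belt: β = asin((r1+r2)/C) = asin(26/79) = 19.2150°
wrap1 = wrap2 = π + 2β = 218.4300°
tangent length = C·cosβ = 74.5989
L = (r1+r2)·wrap + 2·C·cosβ = 26·3.8123 + 2·74.5989 = 248.3182

L=248.318 wrap1=218.43_deg wrap2=218.43_deg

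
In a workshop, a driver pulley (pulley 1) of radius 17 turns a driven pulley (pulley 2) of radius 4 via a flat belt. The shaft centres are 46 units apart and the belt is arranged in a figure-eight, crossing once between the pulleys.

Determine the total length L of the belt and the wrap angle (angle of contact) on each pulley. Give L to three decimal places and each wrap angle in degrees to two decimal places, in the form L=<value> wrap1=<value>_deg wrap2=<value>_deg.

L=167.738 wrap1=234.33_deg wrap2=234.33_deg

crossed belt: β = asin((r1+r2)/C) = asin(21/46) = 27.1629°
wrap1 = wrap2 = π + 2β = 234.3258°
tangent length = C·cosβ = 40.9268
L = (r1+r2)·wrap + 2·C·cosβ = 21·4.0898 + 2·40.9268 = 167.7384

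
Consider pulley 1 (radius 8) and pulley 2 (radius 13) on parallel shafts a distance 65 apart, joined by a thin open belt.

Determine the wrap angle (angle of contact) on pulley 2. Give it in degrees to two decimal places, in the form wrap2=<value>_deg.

wrap2=188.82_deg

open belt: β = asin((r2−r1)/C) = asin(5/65) = 4.4117°
wrap1 = π − 2β = 171.1765°
wrap2 = π + 2β = 188.8235°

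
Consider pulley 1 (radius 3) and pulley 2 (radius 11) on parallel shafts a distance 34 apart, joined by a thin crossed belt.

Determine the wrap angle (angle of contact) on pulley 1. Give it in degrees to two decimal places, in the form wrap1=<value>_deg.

crossed belt: β = asin((r1+r2)/C) = asin(14/34) = 24.3157°
wrap1 = wrap2 = π + 2β = 228.6315°

wrap1=228.63_deg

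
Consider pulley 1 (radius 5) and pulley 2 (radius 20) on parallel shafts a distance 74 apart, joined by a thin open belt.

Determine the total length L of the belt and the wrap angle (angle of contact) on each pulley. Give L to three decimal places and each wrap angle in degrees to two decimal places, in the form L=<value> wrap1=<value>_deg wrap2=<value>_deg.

open belt: β = asin((r2−r1)/C) = asin(15/74) = 11.6951°
wrap1 = π − 2β = 156.6099°
wrap2 = π + 2β = 203.3901°
tangent length = C·cosβ = 72.4638
L = r1·wrap1 + r2·wrap2 + 2·C·cosβ = 5·2.7334 + 20·3.5498 + 2·72.4638 = 229.5909

L=229.591 wrap1=156.61_deg wrap2=203.39_deg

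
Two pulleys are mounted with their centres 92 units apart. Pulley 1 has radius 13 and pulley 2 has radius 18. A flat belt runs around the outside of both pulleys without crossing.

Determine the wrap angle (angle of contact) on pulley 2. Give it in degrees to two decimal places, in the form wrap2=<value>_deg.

open belt: β = asin((r2−r1)/C) = asin(5/92) = 3.1154°
wrap1 = π − 2β = 173.7691°
wrap2 = π + 2β = 186.2309°

wrap2=186.23_deg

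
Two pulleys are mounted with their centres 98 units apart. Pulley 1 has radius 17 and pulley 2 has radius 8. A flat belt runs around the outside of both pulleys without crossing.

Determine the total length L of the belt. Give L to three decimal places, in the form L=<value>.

L=275.367

open belt: β = asin((r2−r1)/C) = asin(-9/98) = -5.2693°
wrap1 = π − 2β = 190.5386°
wrap2 = π + 2β = 169.4614°
tangent length = C·cosβ = 97.5859
L = r1·wrap1 + r2·wrap2 + 2·C·cosβ = 17·3.3255 + 8·2.9577 + 2·97.5859 = 275.3669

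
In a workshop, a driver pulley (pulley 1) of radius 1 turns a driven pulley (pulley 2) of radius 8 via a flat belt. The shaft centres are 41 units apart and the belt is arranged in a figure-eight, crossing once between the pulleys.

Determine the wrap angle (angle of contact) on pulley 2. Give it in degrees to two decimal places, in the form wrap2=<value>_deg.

wrap2=205.36_deg

crossed belt: β = asin((r1+r2)/C) = asin(9/41) = 12.6804°
wrap1 = wrap2 = π + 2β = 205.3608°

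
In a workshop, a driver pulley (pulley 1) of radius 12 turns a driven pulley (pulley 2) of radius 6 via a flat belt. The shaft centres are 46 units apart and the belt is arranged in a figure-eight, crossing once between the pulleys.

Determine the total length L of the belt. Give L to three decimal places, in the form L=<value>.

L=155.686

crossed belt: β = asin((r1+r2)/C) = asin(18/46) = 23.0357°
wrap1 = wrap2 = π + 2β = 226.0714°
tangent length = C·cosβ = 42.3320
L = (r1+r2)·wrap + 2·C·cosβ = 18·3.9457 + 2·42.3320 = 155.6865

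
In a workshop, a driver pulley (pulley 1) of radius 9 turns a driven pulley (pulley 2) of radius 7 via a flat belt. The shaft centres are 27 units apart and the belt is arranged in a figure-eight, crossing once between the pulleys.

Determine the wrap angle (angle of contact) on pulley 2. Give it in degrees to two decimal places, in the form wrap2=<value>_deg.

wrap2=252.68_deg

crossed belt: β = asin((r1+r2)/C) = asin(16/27) = 36.3412°
wrap1 = wrap2 = π + 2β = 252.6824°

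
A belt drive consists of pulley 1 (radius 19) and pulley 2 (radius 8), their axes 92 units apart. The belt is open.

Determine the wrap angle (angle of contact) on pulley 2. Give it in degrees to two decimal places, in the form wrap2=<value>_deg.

open belt: β = asin((r2−r1)/C) = asin(-11/92) = -6.8670°
wrap1 = π − 2β = 193.7340°
wrap2 = π + 2β = 166.2660°

wrap2=166.27_deg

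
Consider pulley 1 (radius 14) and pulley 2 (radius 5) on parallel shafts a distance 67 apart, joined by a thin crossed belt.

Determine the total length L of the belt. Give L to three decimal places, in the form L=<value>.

crossed belt: β = asin((r1+r2)/C) = asin(19/67) = 16.4741°
wrap1 = wrap2 = π + 2β = 212.9482°
tangent length = C·cosβ = 64.2495
L = (r1+r2)·wrap + 2·C·cosβ = 19·3.7166 + 2·64.2495 = 199.1153

L=199.115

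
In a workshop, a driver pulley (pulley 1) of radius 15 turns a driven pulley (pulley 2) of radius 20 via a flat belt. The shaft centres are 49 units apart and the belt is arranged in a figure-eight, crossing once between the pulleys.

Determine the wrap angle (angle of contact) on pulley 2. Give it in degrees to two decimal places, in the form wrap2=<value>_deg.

crossed belt: β = asin((r1+r2)/C) = asin(35/49) = 45.5847°
wrap1 = wrap2 = π + 2β = 271.1694°

wrap2=271.17_deg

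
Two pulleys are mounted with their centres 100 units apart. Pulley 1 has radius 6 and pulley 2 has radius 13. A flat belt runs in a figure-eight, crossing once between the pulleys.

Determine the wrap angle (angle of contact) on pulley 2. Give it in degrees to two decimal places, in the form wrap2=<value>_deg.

crossed belt: β = asin((r1+r2)/C) = asin(19/100) = 10.9528°
wrap1 = wrap2 = π + 2β = 201.9056°

wrap2=201.91_deg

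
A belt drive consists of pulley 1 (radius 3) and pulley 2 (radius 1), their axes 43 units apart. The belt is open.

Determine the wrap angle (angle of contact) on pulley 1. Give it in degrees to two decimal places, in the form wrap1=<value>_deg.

open belt: β = asin((r2−r1)/C) = asin(-2/43) = -2.6659°
wrap1 = π − 2β = 185.3318°
wrap2 = π + 2β = 174.6682°

wrap1=185.33_deg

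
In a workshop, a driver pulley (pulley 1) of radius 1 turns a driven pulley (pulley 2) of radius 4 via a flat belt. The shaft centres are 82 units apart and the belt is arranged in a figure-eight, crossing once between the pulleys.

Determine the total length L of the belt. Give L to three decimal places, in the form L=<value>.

crossed belt: β = asin((r1+r2)/C) = asin(5/82) = 3.4958°
wrap1 = wrap2 = π + 2β = 186.9916°
tangent length = C·cosβ = 81.8474
L = (r1+r2)·wrap + 2·C·cosβ = 5·3.2636 + 2·81.8474 = 180.0129

L=180.013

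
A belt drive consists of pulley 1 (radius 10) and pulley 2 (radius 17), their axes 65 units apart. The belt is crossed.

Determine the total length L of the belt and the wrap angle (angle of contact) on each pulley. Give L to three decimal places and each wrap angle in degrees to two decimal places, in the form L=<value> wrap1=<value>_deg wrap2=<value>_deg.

L=226.209 wrap1=229.09_deg wrap2=229.09_deg

crossed belt: β = asin((r1+r2)/C) = asin(27/65) = 24.5435°
wrap1 = wrap2 = π + 2β = 229.0871°
tangent length = C·cosβ = 59.1270
L = (r1+r2)·wrap + 2·C·cosβ = 27·3.9983 + 2·59.1270 = 226.2087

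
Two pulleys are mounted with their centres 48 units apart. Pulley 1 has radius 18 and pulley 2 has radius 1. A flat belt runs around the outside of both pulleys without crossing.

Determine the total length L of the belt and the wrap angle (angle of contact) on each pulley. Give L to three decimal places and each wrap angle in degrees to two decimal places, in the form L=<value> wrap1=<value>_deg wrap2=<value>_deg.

L=161.777 wrap1=221.48_deg wrap2=138.52_deg

open belt: β = asin((r2−r1)/C) = asin(-17/48) = -20.7424°
wrap1 = π − 2β = 221.4848°
wrap2 = π + 2β = 138.5152°
tangent length = C·cosβ = 44.8888
L = r1·wrap1 + r2·wrap2 + 2·C·cosβ = 18·3.8656 + 1·2.4175 + 2·44.8888 = 161.7765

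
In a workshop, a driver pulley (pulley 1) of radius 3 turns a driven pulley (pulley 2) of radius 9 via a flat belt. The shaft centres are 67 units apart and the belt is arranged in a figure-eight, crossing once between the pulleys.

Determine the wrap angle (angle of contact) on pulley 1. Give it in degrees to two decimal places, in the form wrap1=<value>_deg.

wrap1=200.64_deg

crossed belt: β = asin((r1+r2)/C) = asin(12/67) = 10.3176°
wrap1 = wrap2 = π + 2β = 200.6352°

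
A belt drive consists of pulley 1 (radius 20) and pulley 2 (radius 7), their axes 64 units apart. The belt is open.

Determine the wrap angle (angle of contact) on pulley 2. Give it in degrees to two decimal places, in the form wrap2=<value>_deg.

open belt: β = asin((r2−r1)/C) = asin(-13/64) = -11.7198°
wrap1 = π − 2β = 203.4395°
wrap2 = π + 2β = 156.5605°

wrap2=156.56_deg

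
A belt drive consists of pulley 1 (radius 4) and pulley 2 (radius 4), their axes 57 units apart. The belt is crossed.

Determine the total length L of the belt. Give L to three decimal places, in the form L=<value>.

crossed belt: β = asin((r1+r2)/C) = asin(8/57) = 8.0682°
wrap1 = wrap2 = π + 2β = 196.1363°
tangent length = C·cosβ = 56.4358
L = (r1+r2)·wrap + 2·C·cosβ = 8·3.4232 + 2·56.4358 = 140.2574

L=140.257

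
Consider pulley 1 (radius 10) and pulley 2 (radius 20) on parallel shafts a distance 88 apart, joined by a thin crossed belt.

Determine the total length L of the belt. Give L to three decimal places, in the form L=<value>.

L=280.578

crossed belt: β = asin((r1+r2)/C) = asin(30/88) = 19.9323°
wrap1 = wrap2 = π + 2β = 219.8645°
tangent length = C·cosβ = 82.7285
L = (r1+r2)·wrap + 2·C·cosβ = 30·3.8374 + 2·82.7285 = 280.5777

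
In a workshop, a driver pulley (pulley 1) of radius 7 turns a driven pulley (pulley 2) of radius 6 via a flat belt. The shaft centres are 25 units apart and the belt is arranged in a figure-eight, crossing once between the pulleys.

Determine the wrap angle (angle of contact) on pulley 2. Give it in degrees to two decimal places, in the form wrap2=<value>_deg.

crossed belt: β = asin((r1+r2)/C) = asin(13/25) = 31.3323°
wrap1 = wrap2 = π + 2β = 242.6645°

wrap2=242.66_deg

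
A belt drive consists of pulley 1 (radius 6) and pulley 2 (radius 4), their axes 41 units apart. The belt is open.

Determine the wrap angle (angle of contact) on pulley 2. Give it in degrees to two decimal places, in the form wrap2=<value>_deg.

open belt: β = asin((r2−r1)/C) = asin(-2/41) = -2.7960°
wrap1 = π − 2β = 185.5921°
wrap2 = π + 2β = 174.4079°

wrap2=174.41_deg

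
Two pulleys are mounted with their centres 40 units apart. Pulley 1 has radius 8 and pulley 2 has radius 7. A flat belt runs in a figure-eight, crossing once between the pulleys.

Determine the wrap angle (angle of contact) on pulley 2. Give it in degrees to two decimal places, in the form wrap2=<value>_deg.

crossed belt: β = asin((r1+r2)/C) = asin(15/40) = 22.0243°
wrap1 = wrap2 = π + 2β = 224.0486°

wrap2=224.05_deg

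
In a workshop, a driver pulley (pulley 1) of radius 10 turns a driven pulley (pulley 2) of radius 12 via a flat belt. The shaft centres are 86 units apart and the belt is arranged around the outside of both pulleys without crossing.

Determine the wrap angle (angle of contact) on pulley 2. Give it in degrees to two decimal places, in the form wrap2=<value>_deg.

open belt: β = asin((r2−r1)/C) = asin(2/86) = 1.3326°
wrap1 = π − 2β = 177.3348°
wrap2 = π + 2β = 182.6652°

wrap2=182.67_deg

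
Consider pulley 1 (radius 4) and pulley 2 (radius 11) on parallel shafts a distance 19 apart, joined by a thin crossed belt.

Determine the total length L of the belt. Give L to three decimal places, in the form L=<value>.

L=97.746

crossed belt: β = asin((r1+r2)/C) = asin(15/19) = 52.1364°
wrap1 = wrap2 = π + 2β = 284.2727°
tangent length = C·cosβ = 11.6619
L = (r1+r2)·wrap + 2·C·cosβ = 15·4.9615 + 2·11.6619 = 97.7462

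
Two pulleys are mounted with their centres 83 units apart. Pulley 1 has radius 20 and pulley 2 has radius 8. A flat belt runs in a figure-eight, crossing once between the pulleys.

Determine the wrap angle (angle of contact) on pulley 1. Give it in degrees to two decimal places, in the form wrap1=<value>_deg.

crossed belt: β = asin((r1+r2)/C) = asin(28/83) = 19.7155°
wrap1 = wrap2 = π + 2β = 219.4309°

wrap1=219.43_deg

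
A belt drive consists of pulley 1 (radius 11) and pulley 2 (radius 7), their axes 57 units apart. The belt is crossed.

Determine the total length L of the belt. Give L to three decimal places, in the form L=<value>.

L=176.282

crossed belt: β = asin((r1+r2)/C) = asin(18/57) = 18.4085°
wrap1 = wrap2 = π + 2β = 216.8170°
tangent length = C·cosβ = 54.0833
L = (r1+r2)·wrap + 2·C·cosβ = 18·3.7842 + 2·54.0833 = 176.2816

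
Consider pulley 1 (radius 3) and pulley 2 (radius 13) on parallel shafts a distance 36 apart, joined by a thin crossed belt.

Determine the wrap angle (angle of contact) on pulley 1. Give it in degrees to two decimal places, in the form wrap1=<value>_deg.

wrap1=232.78_deg

crossed belt: β = asin((r1+r2)/C) = asin(16/36) = 26.3878°
wrap1 = wrap2 = π + 2β = 232.7756°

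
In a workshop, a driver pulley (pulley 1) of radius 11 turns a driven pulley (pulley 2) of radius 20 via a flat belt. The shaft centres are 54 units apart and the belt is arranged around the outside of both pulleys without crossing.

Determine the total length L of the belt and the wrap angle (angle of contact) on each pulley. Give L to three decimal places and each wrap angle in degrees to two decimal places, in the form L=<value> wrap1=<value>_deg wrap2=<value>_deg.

L=206.893 wrap1=160.81_deg wrap2=199.19_deg

open belt: β = asin((r2−r1)/C) = asin(9/54) = 9.5941°
wrap1 = π − 2β = 160.8119°
wrap2 = π + 2β = 199.1881°
tangent length = C·cosβ = 53.2447
L = r1·wrap1 + r2·wrap2 + 2·C·cosβ = 11·2.8067 + 20·3.4765 + 2·53.2447 = 206.8929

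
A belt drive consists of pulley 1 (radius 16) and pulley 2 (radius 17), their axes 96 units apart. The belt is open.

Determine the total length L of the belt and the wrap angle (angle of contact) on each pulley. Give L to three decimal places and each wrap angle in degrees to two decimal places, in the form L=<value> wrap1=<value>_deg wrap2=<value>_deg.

open belt: β = asin((r2−r1)/C) = asin(1/96) = 0.5968°
wrap1 = π − 2β = 178.8063°
wrap2 = π + 2β = 181.1937°
tangent length = C·cosβ = 95.9948
L = r1·wrap1 + r2·wrap2 + 2·C·cosβ = 16·3.1208 + 17·3.1624 + 2·95.9948 = 295.6830

L=295.683 wrap1=178.81_deg wrap2=181.19_deg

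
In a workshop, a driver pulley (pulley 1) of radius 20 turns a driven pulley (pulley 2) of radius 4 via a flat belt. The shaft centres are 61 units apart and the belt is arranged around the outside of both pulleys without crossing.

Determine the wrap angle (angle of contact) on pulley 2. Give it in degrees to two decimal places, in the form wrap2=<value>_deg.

wrap2=149.59_deg

open belt: β = asin((r2−r1)/C) = asin(-16/61) = -15.2063°
wrap1 = π − 2β = 210.4126°
wrap2 = π + 2β = 149.5874°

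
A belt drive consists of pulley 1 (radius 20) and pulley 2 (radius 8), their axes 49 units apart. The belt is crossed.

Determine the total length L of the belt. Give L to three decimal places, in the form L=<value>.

L=202.450

crossed belt: β = asin((r1+r2)/C) = asin(28/49) = 34.8499°
wrap1 = wrap2 = π + 2β = 249.6998°
tangent length = C·cosβ = 40.2119
L = (r1+r2)·wrap + 2·C·cosβ = 28·4.3581 + 2·40.2119 = 202.4502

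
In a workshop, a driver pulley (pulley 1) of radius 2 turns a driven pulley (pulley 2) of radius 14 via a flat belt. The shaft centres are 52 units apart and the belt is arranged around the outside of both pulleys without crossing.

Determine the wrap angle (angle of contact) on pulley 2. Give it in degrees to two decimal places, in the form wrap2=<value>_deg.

wrap2=206.68_deg

open belt: β = asin((r2−r1)/C) = asin(12/52) = 13.3424°
wrap1 = π − 2β = 153.3153°
wrap2 = π + 2β = 206.6847°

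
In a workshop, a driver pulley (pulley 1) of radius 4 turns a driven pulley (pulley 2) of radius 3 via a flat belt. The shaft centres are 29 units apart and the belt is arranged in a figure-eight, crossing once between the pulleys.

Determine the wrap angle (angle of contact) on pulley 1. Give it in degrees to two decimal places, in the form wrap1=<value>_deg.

wrap1=207.94_deg

crossed belt: β = asin((r1+r2)/C) = asin(7/29) = 13.9680°
wrap1 = wrap2 = π + 2β = 207.9359°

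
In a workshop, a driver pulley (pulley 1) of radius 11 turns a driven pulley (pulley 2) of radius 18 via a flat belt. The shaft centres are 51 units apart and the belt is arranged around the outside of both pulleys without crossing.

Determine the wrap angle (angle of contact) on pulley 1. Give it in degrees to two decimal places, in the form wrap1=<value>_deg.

wrap1=164.22_deg

open belt: β = asin((r2−r1)/C) = asin(7/51) = 7.8890°
wrap1 = π − 2β = 164.2219°
wrap2 = π + 2β = 195.7781°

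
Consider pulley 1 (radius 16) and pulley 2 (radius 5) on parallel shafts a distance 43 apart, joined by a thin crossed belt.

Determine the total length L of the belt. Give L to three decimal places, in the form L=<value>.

L=162.449

crossed belt: β = asin((r1+r2)/C) = asin(21/43) = 29.2336°
wrap1 = wrap2 = π + 2β = 238.4673°
tangent length = C·cosβ = 37.5233
L = (r1+r2)·wrap + 2·C·cosβ = 21·4.1620 + 2·37.5233 = 162.4495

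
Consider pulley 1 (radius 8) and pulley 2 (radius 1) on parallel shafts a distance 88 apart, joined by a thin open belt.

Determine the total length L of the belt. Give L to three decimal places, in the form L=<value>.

open belt: β = asin((r2−r1)/C) = asin(-7/88) = -4.5624°
wrap1 = π − 2β = 189.1249°
wrap2 = π + 2β = 170.8751°
tangent length = C·cosβ = 87.7211
L = r1·wrap1 + r2·wrap2 + 2·C·cosβ = 8·3.3009 + 1·2.9823 + 2·87.7211 = 204.8314

L=204.831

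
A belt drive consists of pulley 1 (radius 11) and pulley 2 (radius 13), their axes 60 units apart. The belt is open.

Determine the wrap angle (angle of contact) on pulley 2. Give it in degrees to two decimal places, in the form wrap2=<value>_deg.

open belt: β = asin((r2−r1)/C) = asin(2/60) = 1.9102°
wrap1 = π − 2β = 176.1796°
wrap2 = π + 2β = 183.8204°

wrap2=183.82_deg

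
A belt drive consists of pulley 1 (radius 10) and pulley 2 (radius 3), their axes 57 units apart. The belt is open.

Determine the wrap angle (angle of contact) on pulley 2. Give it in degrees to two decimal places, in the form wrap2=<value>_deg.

wrap2=165.89_deg

open belt: β = asin((r2−r1)/C) = asin(-7/57) = -7.0541°
wrap1 = π − 2β = 194.1083°
wrap2 = π + 2β = 165.8917°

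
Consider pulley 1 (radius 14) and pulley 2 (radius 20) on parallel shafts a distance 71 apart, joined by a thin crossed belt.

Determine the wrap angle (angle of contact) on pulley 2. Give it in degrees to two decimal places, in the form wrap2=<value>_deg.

wrap2=237.22_deg

crossed belt: β = asin((r1+r2)/C) = asin(34/71) = 28.6118°
wrap1 = wrap2 = π + 2β = 237.2237°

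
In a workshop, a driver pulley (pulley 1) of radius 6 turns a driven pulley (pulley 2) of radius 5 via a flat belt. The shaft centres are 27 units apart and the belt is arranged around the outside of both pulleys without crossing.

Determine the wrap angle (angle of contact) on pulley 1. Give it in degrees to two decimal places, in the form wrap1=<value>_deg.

wrap1=184.25_deg

open belt: β = asin((r2−r1)/C) = asin(-1/27) = -2.1226°
wrap1 = π − 2β = 184.2451°
wrap2 = π + 2β = 175.7549°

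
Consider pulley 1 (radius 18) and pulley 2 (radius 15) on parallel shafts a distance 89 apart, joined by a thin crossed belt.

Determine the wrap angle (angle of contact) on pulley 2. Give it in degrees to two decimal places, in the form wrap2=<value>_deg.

crossed belt: β = asin((r1+r2)/C) = asin(33/89) = 21.7641°
wrap1 = wrap2 = π + 2β = 223.5283°

wrap2=223.53_deg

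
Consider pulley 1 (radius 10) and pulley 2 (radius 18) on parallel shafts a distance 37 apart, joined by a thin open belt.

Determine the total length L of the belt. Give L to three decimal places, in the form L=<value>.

open belt: β = asin((r2−r1)/C) = asin(8/37) = 12.4869°
wrap1 = π − 2β = 155.0262°
wrap2 = π + 2β = 204.9738°
tangent length = C·cosβ = 36.1248
L = r1·wrap1 + r2·wrap2 + 2·C·cosβ = 10·2.7057 + 18·3.5775 + 2·36.1248 = 163.7012

L=163.701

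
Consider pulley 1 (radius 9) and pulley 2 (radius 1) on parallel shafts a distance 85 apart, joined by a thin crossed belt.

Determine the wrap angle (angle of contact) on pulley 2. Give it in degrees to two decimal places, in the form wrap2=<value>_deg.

wrap2=193.51_deg

crossed belt: β = asin((r1+r2)/C) = asin(10/85) = 6.7563°
wrap1 = wrap2 = π + 2β = 193.5127°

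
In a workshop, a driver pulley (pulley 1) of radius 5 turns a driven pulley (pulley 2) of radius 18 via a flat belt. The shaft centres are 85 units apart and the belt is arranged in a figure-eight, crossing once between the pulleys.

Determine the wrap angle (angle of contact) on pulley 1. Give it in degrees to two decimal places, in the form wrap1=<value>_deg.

wrap1=211.40_deg

crossed belt: β = asin((r1+r2)/C) = asin(23/85) = 15.6993°
wrap1 = wrap2 = π + 2β = 211.3985°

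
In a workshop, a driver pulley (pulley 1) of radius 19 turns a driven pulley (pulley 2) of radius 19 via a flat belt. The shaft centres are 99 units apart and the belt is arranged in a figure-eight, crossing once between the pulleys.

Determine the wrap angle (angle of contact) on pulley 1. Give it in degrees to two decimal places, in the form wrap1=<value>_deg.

wrap1=225.14_deg

crossed belt: β = asin((r1+r2)/C) = asin(38/99) = 22.5716°
wrap1 = wrap2 = π + 2β = 225.1433°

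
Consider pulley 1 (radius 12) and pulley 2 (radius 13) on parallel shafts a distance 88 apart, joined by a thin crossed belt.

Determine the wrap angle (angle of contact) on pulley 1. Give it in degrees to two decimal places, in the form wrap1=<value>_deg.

crossed belt: β = asin((r1+r2)/C) = asin(25/88) = 16.5045°
wrap1 = wrap2 = π + 2β = 213.0090°

wrap1=213.01_deg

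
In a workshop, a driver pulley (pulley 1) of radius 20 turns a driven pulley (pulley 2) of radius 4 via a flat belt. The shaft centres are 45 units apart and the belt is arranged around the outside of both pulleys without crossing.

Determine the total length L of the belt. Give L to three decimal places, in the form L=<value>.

open belt: β = asin((r2−r1)/C) = asin(-16/45) = -20.8275°
wrap1 = π − 2β = 221.6550°
wrap2 = π + 2β = 138.3450°
tangent length = C·cosβ = 42.0595
L = r1·wrap1 + r2·wrap2 + 2·C·cosβ = 20·3.8686 + 4·2.4146 + 2·42.0595 = 171.1495

L=171.149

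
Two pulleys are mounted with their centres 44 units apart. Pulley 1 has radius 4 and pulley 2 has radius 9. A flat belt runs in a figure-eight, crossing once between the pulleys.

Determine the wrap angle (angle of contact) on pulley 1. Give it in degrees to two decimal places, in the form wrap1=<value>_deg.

wrap1=214.37_deg

crossed belt: β = asin((r1+r2)/C) = asin(13/44) = 17.1848°
wrap1 = wrap2 = π + 2β = 214.3696°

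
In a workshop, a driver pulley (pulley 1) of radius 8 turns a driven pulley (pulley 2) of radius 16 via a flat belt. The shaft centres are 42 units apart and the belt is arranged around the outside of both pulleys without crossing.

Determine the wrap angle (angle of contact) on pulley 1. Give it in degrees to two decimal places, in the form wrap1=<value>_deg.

open belt: β = asin((r2−r1)/C) = asin(8/42) = 10.9806°
wrap1 = π − 2β = 158.0388°
wrap2 = π + 2β = 201.9612°

wrap1=158.04_deg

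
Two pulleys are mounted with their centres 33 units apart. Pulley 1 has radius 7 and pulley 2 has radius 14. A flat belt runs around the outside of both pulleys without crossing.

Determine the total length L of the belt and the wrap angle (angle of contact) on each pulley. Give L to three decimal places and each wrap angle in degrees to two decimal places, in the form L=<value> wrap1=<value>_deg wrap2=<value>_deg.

L=133.464 wrap1=155.51_deg wrap2=204.49_deg

open belt: β = asin((r2−r1)/C) = asin(7/33) = 12.2467°
wrap1 = π − 2β = 155.5066°
wrap2 = π + 2β = 204.4934°
tangent length = C·cosβ = 32.2490
L = r1·wrap1 + r2·wrap2 + 2·C·cosβ = 7·2.7141 + 14·3.5691 + 2·32.2490 = 133.4639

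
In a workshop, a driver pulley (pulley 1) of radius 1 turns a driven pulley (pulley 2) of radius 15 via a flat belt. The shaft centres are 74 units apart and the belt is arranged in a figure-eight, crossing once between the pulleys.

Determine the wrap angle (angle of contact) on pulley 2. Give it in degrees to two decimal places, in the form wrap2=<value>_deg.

wrap2=204.97_deg

crossed belt: β = asin((r1+r2)/C) = asin(16/74) = 12.4869°
wrap1 = wrap2 = π + 2β = 204.9738°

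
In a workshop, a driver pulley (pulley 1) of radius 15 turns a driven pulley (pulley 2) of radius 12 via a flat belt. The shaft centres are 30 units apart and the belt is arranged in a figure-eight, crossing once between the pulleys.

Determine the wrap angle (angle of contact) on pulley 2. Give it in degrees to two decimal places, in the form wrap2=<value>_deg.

wrap2=308.32_deg

crossed belt: β = asin((r1+r2)/C) = asin(27/30) = 64.1581°
wrap1 = wrap2 = π + 2β = 308.3161°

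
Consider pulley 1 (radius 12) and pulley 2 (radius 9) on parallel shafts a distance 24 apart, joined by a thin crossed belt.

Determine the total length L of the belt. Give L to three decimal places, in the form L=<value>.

crossed belt: β = asin((r1+r2)/C) = asin(21/24) = 61.0450°
wrap1 = wrap2 = π + 2β = 302.0900°
tangent length = C·cosβ = 11.6190
L = (r1+r2)·wrap + 2·C·cosβ = 21·5.2725 + 2·11.6190 = 133.9597

L=133.960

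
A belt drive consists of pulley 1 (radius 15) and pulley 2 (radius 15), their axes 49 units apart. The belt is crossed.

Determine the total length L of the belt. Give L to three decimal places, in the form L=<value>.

L=211.267

crossed belt: β = asin((r1+r2)/C) = asin(30/49) = 37.7520°
wrap1 = wrap2 = π + 2β = 255.5040°
tangent length = C·cosβ = 38.7427
L = (r1+r2)·wrap + 2·C·cosβ = 30·4.4594 + 2·38.7427 = 211.2671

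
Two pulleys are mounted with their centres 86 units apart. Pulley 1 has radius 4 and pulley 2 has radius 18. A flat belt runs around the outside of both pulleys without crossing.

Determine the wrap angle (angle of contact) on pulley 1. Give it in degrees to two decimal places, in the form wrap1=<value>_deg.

open belt: β = asin((r2−r1)/C) = asin(14/86) = 9.3689°
wrap1 = π − 2β = 161.2622°
wrap2 = π + 2β = 198.7378°

wrap1=161.26_deg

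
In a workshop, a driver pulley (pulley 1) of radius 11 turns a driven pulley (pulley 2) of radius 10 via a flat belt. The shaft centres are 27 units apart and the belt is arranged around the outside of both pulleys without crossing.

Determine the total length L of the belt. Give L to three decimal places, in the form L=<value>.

L=120.010

open belt: β = asin((r2−r1)/C) = asin(-1/27) = -2.1226°
wrap1 = π − 2β = 184.2451°
wrap2 = π + 2β = 175.7549°
tangent length = C·cosβ = 26.9815
L = r1·wrap1 + r2·wrap2 + 2·C·cosβ = 11·3.2157 + 10·3.0675 + 2·26.9815 = 120.0105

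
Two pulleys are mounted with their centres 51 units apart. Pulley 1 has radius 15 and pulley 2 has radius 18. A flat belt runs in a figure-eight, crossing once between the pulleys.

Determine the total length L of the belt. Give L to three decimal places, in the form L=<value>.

crossed belt: β = asin((r1+r2)/C) = asin(33/51) = 40.3202°
wrap1 = wrap2 = π + 2β = 260.6404°
tangent length = C·cosβ = 38.8844
L = (r1+r2)·wrap + 2·C·cosβ = 33·4.5490 + 2·38.8844 = 227.8870

L=227.887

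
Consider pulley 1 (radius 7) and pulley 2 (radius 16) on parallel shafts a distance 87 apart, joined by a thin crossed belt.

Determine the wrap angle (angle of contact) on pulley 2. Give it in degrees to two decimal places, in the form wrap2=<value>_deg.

wrap2=210.66_deg

crossed belt: β = asin((r1+r2)/C) = asin(23/87) = 15.3294°
wrap1 = wrap2 = π + 2β = 210.6588°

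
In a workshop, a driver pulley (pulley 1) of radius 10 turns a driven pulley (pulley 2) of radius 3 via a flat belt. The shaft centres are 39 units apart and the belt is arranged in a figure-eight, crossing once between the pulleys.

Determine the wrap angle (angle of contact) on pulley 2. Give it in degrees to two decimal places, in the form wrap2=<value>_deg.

crossed belt: β = asin((r1+r2)/C) = asin(13/39) = 19.4712°
wrap1 = wrap2 = π + 2β = 218.9424°

wrap2=218.94_deg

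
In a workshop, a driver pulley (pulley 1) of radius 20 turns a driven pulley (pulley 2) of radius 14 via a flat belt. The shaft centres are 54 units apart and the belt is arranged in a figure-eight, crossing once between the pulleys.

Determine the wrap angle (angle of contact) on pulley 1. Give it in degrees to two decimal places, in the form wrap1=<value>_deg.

wrap1=258.05_deg

crossed belt: β = asin((r1+r2)/C) = asin(34/54) = 39.0228°
wrap1 = wrap2 = π + 2β = 258.0456°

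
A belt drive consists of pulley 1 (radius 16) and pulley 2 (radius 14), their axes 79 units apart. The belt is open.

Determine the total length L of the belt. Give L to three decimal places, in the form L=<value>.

open belt: β = asin((r2−r1)/C) = asin(-2/79) = -1.4507°
wrap1 = π − 2β = 182.9014°
wrap2 = π + 2β = 177.0986°
tangent length = C·cosβ = 78.9747
L = r1·wrap1 + r2·wrap2 + 2·C·cosβ = 16·3.1922 + 14·3.0910 + 2·78.9747 = 252.2984

L=252.298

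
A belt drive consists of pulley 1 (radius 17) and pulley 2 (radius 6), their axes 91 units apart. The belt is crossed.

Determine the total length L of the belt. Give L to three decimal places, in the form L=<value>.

L=260.101

crossed belt: β = asin((r1+r2)/C) = asin(23/91) = 14.6401°
wrap1 = wrap2 = π + 2β = 209.2803°
tangent length = C·cosβ = 88.0454
L = (r1+r2)·wrap + 2·C·cosβ = 23·3.6526 + 2·88.0454 = 260.1014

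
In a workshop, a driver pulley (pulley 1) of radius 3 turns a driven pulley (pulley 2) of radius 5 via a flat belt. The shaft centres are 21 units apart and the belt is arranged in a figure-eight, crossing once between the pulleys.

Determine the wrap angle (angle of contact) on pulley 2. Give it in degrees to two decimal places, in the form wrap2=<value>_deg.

crossed belt: β = asin((r1+r2)/C) = asin(8/21) = 22.3927°
wrap1 = wrap2 = π + 2β = 224.7854°

wrap2=224.79_deg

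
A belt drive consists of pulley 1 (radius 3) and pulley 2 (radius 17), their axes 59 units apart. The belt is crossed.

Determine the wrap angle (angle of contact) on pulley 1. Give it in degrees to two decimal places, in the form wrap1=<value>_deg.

wrap1=219.63_deg

crossed belt: β = asin((r1+r2)/C) = asin(20/59) = 19.8149°
wrap1 = wrap2 = π + 2β = 219.6299°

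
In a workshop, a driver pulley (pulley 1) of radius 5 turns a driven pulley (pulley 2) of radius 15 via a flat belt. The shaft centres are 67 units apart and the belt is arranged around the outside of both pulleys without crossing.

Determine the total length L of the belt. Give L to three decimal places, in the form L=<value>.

open belt: β = asin((r2−r1)/C) = asin(10/67) = 8.5837°
wrap1 = π − 2β = 162.8326°
wrap2 = π + 2β = 197.1674°
tangent length = C·cosβ = 66.2495
L = r1·wrap1 + r2·wrap2 + 2·C·cosβ = 5·2.8420 + 15·3.4412 + 2·66.2495 = 198.3272

L=198.327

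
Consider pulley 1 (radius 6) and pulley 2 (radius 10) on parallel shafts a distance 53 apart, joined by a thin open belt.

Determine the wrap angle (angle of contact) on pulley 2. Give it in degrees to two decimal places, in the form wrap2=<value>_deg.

open belt: β = asin((r2−r1)/C) = asin(4/53) = 4.3283°
wrap1 = π − 2β = 171.3433°
wrap2 = π + 2β = 188.6567°

wrap2=188.66_deg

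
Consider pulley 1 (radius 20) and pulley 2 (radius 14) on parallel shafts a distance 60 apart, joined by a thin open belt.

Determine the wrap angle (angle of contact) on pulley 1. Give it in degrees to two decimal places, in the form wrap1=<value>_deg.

wrap1=191.48_deg

open belt: β = asin((r2−r1)/C) = asin(-6/60) = -5.7392°
wrap1 = π − 2β = 191.4783°
wrap2 = π + 2β = 168.5217°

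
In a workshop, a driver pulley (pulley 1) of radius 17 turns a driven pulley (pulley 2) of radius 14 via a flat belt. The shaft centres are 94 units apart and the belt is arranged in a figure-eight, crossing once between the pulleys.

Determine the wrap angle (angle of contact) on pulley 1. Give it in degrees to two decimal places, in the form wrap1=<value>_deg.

wrap1=218.51_deg

crossed belt: β = asin((r1+r2)/C) = asin(31/94) = 19.2559°
wrap1 = wrap2 = π + 2β = 218.5117°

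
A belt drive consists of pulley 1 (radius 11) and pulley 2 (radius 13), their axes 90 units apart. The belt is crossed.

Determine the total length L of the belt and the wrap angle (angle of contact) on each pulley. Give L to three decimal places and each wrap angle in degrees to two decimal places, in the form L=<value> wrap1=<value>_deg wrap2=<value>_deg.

L=261.837 wrap1=210.93_deg wrap2=210.93_deg

crossed belt: β = asin((r1+r2)/C) = asin(24/90) = 15.4660°
wrap1 = wrap2 = π + 2β = 210.9320°
tangent length = C·cosβ = 86.7410
L = (r1+r2)·wrap + 2·C·cosβ = 24·3.6815 + 2·86.7410 = 261.8370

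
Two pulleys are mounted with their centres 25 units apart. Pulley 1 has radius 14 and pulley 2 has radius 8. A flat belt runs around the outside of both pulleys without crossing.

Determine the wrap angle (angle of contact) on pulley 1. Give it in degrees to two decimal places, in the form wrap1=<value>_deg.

wrap1=207.77_deg

open belt: β = asin((r2−r1)/C) = asin(-6/25) = -13.8865°
wrap1 = π − 2β = 207.7731°
wrap2 = π + 2β = 152.2269°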